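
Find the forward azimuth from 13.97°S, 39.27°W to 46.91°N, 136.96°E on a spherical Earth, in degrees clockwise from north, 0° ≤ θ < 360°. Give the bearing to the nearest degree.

5°

Δλ = 136.96 − -39.27 = 176.23°.
θ = atan2( sin Δλ · cos φ₂ , cos φ₁ · sin φ₂ − sin φ₁ · cos φ₂ · cos Δλ )
  = atan2(0.04492, 0.54412) = 4.719° → normalised to [0°, 360°): 4.719°.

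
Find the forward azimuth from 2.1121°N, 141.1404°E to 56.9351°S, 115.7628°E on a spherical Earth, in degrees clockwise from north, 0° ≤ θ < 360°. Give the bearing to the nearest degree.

Δλ = 115.7628 − 141.1404 = -25.3776°.
θ = atan2( sin Δλ · cos φ₂ , cos φ₁ · sin φ₂ − sin φ₁ · cos φ₂ · cos Δλ )
  = atan2(-0.23383, -0.85565) = -164.716° → normalised to [0°, 360°): 195.284°.

195°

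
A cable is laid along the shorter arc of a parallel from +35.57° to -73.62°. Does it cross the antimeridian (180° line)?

Signed shortest Δλ = ((-73.62 − 35.57 + 180) mod 360) − 180 = -109.19°.
Going west by 109.19° from +35.57° reaches -73.62° without touching 180°.

No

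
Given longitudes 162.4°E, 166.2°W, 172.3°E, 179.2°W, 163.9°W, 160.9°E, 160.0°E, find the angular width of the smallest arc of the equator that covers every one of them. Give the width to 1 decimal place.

36.1°

Sort the longitudes: -179.2°, -166.2°, -163.9°, +160.0°, +160.9°, +162.4°, +172.3°.
Eastward gaps between consecutive values (wrapping around): 13.0°, 2.3°, 323.9°, 0.9°, 1.5°, 9.9°, 8.5°.
Largest gap = 323.9° ⇒ minimal covering band is its complement: 360° − 323.9° = 36.1°.
Band runs from +160.0° eastward to -163.9°, crossing the antimeridian.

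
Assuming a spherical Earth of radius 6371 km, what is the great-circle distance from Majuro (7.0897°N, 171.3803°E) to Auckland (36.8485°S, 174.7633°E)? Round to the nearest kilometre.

Δλ = 174.7633 − 171.3803 = 3.3830°.
Δφ = -36.8485 − 7.0897 = -43.9382°.
a = sin²(Δφ/2) + cos φ₁ · cos φ₂ · sin²(Δλ/2) = 0.140648.
c = 2·atan2(√a, √(1−a)) = 0.76886 rad → d = 6371·c ≈ 4898.40 km.

4898 km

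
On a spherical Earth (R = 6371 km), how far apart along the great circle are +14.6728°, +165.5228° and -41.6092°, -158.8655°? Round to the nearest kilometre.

7247 km

Δλ = -158.8655 − 165.5228 = -324.3883°; wrapped into (−180°, 180°]: 35.6117°.
Δφ = -41.6092 − 14.6728 = -56.2820°.
a = sin²(Δφ/2) + cos φ₁ · cos φ₂ · sin²(Δλ/2) = 0.290083.
c = 2·atan2(√a, √(1−a)) = 1.13753 rad → d = 6371·c ≈ 7247.23 km.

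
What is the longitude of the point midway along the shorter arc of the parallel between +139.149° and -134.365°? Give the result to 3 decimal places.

Signed shortest Δλ from +139.149° to -134.365° is +86.486°.
Midpoint longitude = +139.149° + (+86.486°)/2 = +139.149° + 43.243° = +182.392°.
Normalise into (−180°, 180°]: -177.608°.
(The naïve average (+139.149 + -134.365)/2 = 2.392° is on the wrong side of the globe.)

-177.608°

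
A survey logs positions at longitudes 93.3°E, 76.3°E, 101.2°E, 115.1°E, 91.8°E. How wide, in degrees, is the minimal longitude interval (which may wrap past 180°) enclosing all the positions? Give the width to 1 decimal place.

Sort the longitudes: +76.3°, +91.8°, +93.3°, +101.2°, +115.1°.
Eastward gaps between consecutive values (wrapping around): 15.5°, 1.5°, 7.9°, 13.9°, 321.2°.
Largest gap = 321.2° ⇒ minimal covering band is its complement: 360° − 321.2° = 38.8°.
Band runs from +76.3° eastward to +115.1°.

38.8°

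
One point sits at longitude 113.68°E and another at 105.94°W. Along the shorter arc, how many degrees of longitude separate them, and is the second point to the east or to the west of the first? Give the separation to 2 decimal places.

140.38° east

Raw difference: -105.94 − 113.68 = -219.62°.
Normalise into (−180°, 180°]: -219.62° + 360° = 140.38°.
Positive ⇒ the second point lies to the east; separation 140.38°.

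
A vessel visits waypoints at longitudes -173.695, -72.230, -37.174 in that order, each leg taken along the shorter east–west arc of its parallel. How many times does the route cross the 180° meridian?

Leg 1: -173.695° → -72.230°, shortest Δλ = 101.465° (east) — does not cross 180°.
Leg 2: -72.230° → -37.174°, shortest Δλ = 35.056° (east) — does not cross 180°.
Total crossings: 0.

0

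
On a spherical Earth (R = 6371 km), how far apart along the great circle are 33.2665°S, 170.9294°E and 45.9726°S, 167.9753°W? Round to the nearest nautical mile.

Δλ = -167.9753 − 170.9294 = -338.9047°; wrapped into (−180°, 180°]: 21.0953°.
Δφ = -45.9726 − -33.2665 = -12.7061°.
a = sin²(Δφ/2) + cos φ₁ · cos φ₂ · sin²(Δλ/2) = 0.031717.
c = 2·atan2(√a, √(1−a)) = 0.35809 rad → d = 6371·c ≈ 2281.41 km ≈ 1231.86 nmi.

1232 nmi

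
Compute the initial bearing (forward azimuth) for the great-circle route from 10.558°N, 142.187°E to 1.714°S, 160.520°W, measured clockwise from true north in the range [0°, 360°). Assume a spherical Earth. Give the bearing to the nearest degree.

99°

Δλ = -160.520 − 142.187 = -302.707°; wrapped into (−180°, 180°]: 57.293°.
θ = atan2( sin Δλ · cos φ₂ , cos φ₁ · sin φ₂ − sin φ₁ · cos φ₂ · cos Δλ )
  = atan2(0.84107, -0.12837) = 98.678° → normalised to [0°, 360°): 98.678°.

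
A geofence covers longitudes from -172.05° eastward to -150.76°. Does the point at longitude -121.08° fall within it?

No

Band width going east from -172.05° to -150.76°: ((-150.76 − -172.05) mod 360) = 21.29°.
Offset of -121.08° east of the west edge: ((-121.08 − -172.05) mod 360) = 50.97°.
50.97° > 21.29° ⇒ outside.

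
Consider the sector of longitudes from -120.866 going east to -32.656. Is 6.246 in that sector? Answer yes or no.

No

Band width going east from -120.866° to -32.656°: ((-32.656 − -120.866) mod 360) = 88.210°.
Offset of +6.246° east of the west edge: ((6.246 − -120.866) mod 360) = 127.112°.
127.112° > 88.210° ⇒ outside.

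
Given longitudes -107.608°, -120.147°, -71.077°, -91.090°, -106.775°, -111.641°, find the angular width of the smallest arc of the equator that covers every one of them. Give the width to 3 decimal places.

Sort the longitudes: -120.147°, -111.641°, -107.608°, -106.775°, -91.090°, -71.077°.
Eastward gaps between consecutive values (wrapping around): 8.506°, 4.033°, 0.833°, 15.685°, 20.013°, 310.930°.
Largest gap = 310.930° ⇒ minimal covering band is its complement: 360° − 310.930° = 49.070°.
Band runs from -120.147° eastward to -71.077°.

49.070°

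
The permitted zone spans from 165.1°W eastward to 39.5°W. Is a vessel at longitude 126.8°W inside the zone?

Band width going east from -165.1° to -39.5°: ((-39.5 − -165.1) mod 360) = 125.6°.
Offset of -126.8° east of the west edge: ((-126.8 − -165.1) mod 360) = 38.3°.
38.3° ≤ 125.6° ⇒ inside.

Yes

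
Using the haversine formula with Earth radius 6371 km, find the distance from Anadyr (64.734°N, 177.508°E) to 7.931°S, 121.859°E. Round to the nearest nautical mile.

5011 nmi

Δλ = 121.859 − 177.508 = -55.649°.
Δφ = -7.931 − 64.734 = -72.665°.
a = sin²(Δφ/2) + cos φ₁ · cos φ₂ · sin²(Δλ/2) = 0.443123.
c = 2·atan2(√a, √(1−a)) = 1.45680 rad → d = 6371·c ≈ 9281.24 km ≈ 5011.47 nmi.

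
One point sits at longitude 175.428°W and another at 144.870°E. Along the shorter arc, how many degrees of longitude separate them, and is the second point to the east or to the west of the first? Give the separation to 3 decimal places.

39.702° west

Raw difference: 144.870 − -175.428 = 320.298°.
Normalise into (−180°, 180°]: 320.298° − 360° = -39.702°.
Negative ⇒ the second point lies to the west; separation 39.702°.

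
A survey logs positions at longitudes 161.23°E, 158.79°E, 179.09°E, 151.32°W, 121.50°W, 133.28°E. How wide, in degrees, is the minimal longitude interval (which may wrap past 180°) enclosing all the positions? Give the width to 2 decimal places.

Sort the longitudes: -151.32°, -121.50°, +133.28°, +158.79°, +161.23°, +179.09°.
Eastward gaps between consecutive values (wrapping around): 29.82°, 254.78°, 25.51°, 2.44°, 17.86°, 29.59°.
Largest gap = 254.78° ⇒ minimal covering band is its complement: 360° − 254.78° = 105.22°.
Band runs from +133.28° eastward to -121.50°, crossing the antimeridian.

105.22°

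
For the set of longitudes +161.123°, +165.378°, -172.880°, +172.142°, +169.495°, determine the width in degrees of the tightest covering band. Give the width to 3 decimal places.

25.997°

Sort the longitudes: -172.880°, +161.123°, +165.378°, +169.495°, +172.142°.
Eastward gaps between consecutive values (wrapping around): 334.003°, 4.255°, 4.117°, 2.647°, 14.978°.
Largest gap = 334.003° ⇒ minimal covering band is its complement: 360° − 334.003° = 25.997°.
Band runs from +161.123° eastward to -172.880°, crossing the antimeridian.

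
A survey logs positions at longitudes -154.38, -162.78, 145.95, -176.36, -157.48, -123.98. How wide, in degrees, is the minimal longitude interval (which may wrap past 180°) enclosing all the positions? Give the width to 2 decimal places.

90.07°

Sort the longitudes: -176.36°, -162.78°, -157.48°, -154.38°, -123.98°, +145.95°.
Eastward gaps between consecutive values (wrapping around): 13.58°, 5.30°, 3.10°, 30.40°, 269.93°, 37.69°.
Largest gap = 269.93° ⇒ minimal covering band is its complement: 360° − 269.93° = 90.07°.
Band runs from +145.95° eastward to -123.98°, crossing the antimeridian.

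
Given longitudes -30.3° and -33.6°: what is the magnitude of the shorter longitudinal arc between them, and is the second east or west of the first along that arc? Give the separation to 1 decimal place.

Raw difference: -33.6 − -30.3 = -3.3°.
Normalise into (−180°, 180°]: -3.3° stays -3.3°.
Negative ⇒ the second point lies to the west; separation 3.3°.

3.3° west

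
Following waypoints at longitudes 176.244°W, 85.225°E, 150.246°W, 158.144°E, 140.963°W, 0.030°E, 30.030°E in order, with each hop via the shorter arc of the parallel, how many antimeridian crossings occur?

Leg 1: -176.244° → +85.225°, shortest Δλ = -98.531° (west) — crosses 180°.
Leg 2: +85.225° → -150.246°, shortest Δλ = 124.529° (east) — crosses 180°.
Leg 3: -150.246° → +158.144°, shortest Δλ = -51.61° (west) — crosses 180°.
Leg 4: +158.144° → -140.963°, shortest Δλ = 60.893° (east) — crosses 180°.
Leg 5: -140.963° → +0.030°, shortest Δλ = 140.993° (east) — does not cross 180°.
Leg 6: +0.030° → +30.030°, shortest Δλ = 30.0° (east) — does not cross 180°.
Total crossings: 4.

4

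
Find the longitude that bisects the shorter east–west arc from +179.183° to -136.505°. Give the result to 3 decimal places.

Signed shortest Δλ from +179.183° to -136.505° is +44.312°.
Midpoint longitude = +179.183° + (+44.312°)/2 = +179.183° + 22.156° = +201.339°.
Normalise into (−180°, 180°]: -158.661°.
(The naïve average (+179.183 + -136.505)/2 = 21.339° is on the wrong side of the globe.)

-158.661°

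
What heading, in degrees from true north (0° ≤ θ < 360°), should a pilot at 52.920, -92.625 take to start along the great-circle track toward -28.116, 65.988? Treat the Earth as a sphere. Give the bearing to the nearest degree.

41°

Δλ = 65.988 − -92.625 = 158.613°.
θ = atan2( sin Δλ · cos φ₂ , cos φ₁ · sin φ₂ − sin φ₁ · cos φ₂ · cos Δλ )
  = atan2(0.32163, 0.37106) = 40.919° → normalised to [0°, 360°): 40.919°.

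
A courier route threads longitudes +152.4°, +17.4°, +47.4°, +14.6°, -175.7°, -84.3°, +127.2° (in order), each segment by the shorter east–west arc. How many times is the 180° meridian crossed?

Leg 1: +152.4° → +17.4°, shortest Δλ = -135.0° (west) — does not cross 180°.
Leg 2: +17.4° → +47.4°, shortest Δλ = 30.0° (east) — does not cross 180°.
Leg 3: +47.4° → +14.6°, shortest Δλ = -32.8° (west) — does not cross 180°.
Leg 4: +14.6° → -175.7°, shortest Δλ = 169.7° (east) — crosses 180°.
Leg 5: -175.7° → -84.3°, shortest Δλ = 91.4° (east) — does not cross 180°.
Leg 6: -84.3° → +127.2°, shortest Δλ = -148.5° (west) — crosses 180°.
Total crossings: 2.

2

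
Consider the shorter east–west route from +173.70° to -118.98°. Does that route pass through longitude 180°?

Yes

Naïve |-118.98 − 173.70| = 292.68° > 180°, so the shorter arc goes the other way round — across 180°.
Signed shortest Δλ = ((-118.98 − 173.70 + 180) mod 360) − 180 = 67.32°.
Going east by 67.32° from +173.70° passes through 180° before reaching -118.98°.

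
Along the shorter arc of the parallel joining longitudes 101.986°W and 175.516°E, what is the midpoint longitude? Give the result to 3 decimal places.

143.235°W

Signed shortest Δλ from -101.986° to +175.516° is -82.498°.
Midpoint longitude = -101.986° + (-82.498°)/2 = -101.986° − 41.249° = -143.235°.
(The naïve average (-101.986 + +175.516)/2 = 36.765° is on the wrong side of the globe.)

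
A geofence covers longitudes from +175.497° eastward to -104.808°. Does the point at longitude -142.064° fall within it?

Yes

Band width going east from +175.497° to -104.808°: ((-104.808 − 175.497) mod 360) = 79.695°.
Offset of -142.064° east of the west edge: ((-142.064 − 175.497) mod 360) = 42.439°.
42.439° ≤ 79.695° ⇒ inside.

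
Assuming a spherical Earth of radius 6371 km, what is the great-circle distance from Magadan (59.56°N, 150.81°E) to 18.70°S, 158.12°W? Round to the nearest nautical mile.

Δλ = -158.12 − 150.81 = -308.93°; wrapped into (−180°, 180°]: 51.07°.
Δφ = -18.70 − 59.56 = -78.26°.
a = sin²(Δφ/2) + cos φ₁ · cos φ₂ · sin²(Δλ/2) = 0.487435.
c = 2·atan2(√a, √(1−a)) = 1.54566 rad → d = 6371·c ≈ 9847.43 km ≈ 5317.19 nmi.

5317 nmi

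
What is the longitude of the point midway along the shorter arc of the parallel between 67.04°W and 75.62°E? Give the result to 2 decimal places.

4.29°E

Signed shortest Δλ from -67.04° to +75.62° is +142.66°.
Midpoint longitude = -67.04° + (+142.66°)/2 = -67.04° + 71.33° = +4.29°.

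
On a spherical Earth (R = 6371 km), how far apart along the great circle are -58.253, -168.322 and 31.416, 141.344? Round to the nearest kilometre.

Δλ = 141.344 − -168.322 = 309.666°; wrapped into (−180°, 180°]: -50.334°.
Δφ = 31.416 − -58.253 = 89.669°.
a = sin²(Δφ/2) + cos φ₁ · cos φ₂ · sin²(Δλ/2) = 0.578317.
c = 2·atan2(√a, √(1−a)) = 1.72808 rad → d = 6371·c ≈ 11009.59 km.

11010 km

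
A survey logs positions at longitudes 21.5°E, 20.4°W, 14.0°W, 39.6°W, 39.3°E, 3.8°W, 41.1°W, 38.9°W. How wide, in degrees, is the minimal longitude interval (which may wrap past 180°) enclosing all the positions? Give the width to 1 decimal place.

80.4°

Sort the longitudes: -41.1°, -39.6°, -38.9°, -20.4°, -14.0°, -3.8°, +21.5°, +39.3°.
Eastward gaps between consecutive values (wrapping around): 1.5°, 0.7°, 18.5°, 6.4°, 10.2°, 25.3°, 17.8°, 279.6°.
Largest gap = 279.6° ⇒ minimal covering band is its complement: 360° − 279.6° = 80.4°.
Band runs from -41.1° eastward to +39.3°.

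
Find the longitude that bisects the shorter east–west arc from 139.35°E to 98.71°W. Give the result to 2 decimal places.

159.68°W

Signed shortest Δλ from +139.35° to -98.71° is +121.94°.
Midpoint longitude = +139.35° + (+121.94°)/2 = +139.35° + 60.97° = +200.32°.
Normalise into (−180°, 180°]: -159.68°.
(The naïve average (+139.35 + -98.71)/2 = 20.32° is on the wrong side of the globe.)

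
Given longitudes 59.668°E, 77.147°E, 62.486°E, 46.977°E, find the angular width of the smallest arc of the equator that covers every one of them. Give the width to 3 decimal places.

Sort the longitudes: +46.977°, +59.668°, +62.486°, +77.147°.
Eastward gaps between consecutive values (wrapping around): 12.691°, 2.818°, 14.661°, 329.830°.
Largest gap = 329.830° ⇒ minimal covering band is its complement: 360° − 329.830° = 30.170°.
Band runs from +46.977° eastward to +77.147°.

30.170°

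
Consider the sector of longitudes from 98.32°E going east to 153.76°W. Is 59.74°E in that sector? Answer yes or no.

Band width going east from +98.32° to -153.76°: ((-153.76 − 98.32) mod 360) = 107.92°.
Offset of +59.74° east of the west edge: ((59.74 − 98.32) mod 360) = 321.42°.
321.42° > 107.92° ⇒ outside.

No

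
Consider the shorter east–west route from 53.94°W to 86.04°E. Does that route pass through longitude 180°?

No

Signed shortest Δλ = ((86.04 − -53.94 + 180) mod 360) − 180 = 139.98°.
Going east by 139.98° from -53.94° reaches +86.04° without touching 180°.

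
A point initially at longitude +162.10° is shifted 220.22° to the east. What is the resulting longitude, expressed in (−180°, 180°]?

Start at +162.10°; shift +220.22° → +382.32°.
+382.32° lies outside (−180°, 180°]; subtract 360° → +22.32°.

+22.32°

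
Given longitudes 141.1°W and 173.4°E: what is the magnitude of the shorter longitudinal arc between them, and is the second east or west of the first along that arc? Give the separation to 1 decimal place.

45.5° west

Raw difference: 173.4 − -141.1 = 314.5°.
Normalise into (−180°, 180°]: 314.5° − 360° = -45.5°.
Negative ⇒ the second point lies to the west; separation 45.5°.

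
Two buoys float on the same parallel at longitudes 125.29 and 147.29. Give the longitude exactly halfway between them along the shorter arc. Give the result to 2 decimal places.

+136.29°

Signed shortest Δλ from +125.29° to +147.29° is +22.00°.
Midpoint longitude = +125.29° + (+22.00°)/2 = +125.29° + 11.00° = +136.29°.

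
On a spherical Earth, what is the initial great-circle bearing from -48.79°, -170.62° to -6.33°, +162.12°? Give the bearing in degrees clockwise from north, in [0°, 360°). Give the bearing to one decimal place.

Δλ = 162.12 − -170.62 = 332.74°; wrapped into (−180°, 180°]: -27.26°.
θ = atan2( sin Δλ · cos φ₂ , cos φ₁ · sin φ₂ − sin φ₁ · cos φ₂ · cos Δλ )
  = atan2(-0.45524, 0.59203) = -37.558° → normalised to [0°, 360°): 322.442°.

322.4°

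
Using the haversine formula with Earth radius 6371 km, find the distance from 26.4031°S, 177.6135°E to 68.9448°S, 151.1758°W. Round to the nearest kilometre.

5154 km

Δλ = -151.1758 − 177.6135 = -328.7893°; wrapped into (−180°, 180°]: 31.2107°.
Δφ = -68.9448 − -26.4031 = -42.5417°.
a = sin²(Δφ/2) + cos φ₁ · cos φ₂ · sin²(Δλ/2) = 0.154894.
c = 2·atan2(√a, √(1−a)) = 0.80901 rad → d = 6371·c ≈ 5154.23 km.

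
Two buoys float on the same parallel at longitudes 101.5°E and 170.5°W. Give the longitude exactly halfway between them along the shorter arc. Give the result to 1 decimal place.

145.5°E

Signed shortest Δλ from +101.5° to -170.5° is +88.0°.
Midpoint longitude = +101.5° + (+88.0°)/2 = +101.5° + 44.0° = +145.5°.
(The naïve average (+101.5 + -170.5)/2 = -34.5° is on the wrong side of the globe.)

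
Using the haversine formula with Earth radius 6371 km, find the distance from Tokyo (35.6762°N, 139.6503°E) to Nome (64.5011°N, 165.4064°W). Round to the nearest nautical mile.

2602 nmi

Δλ = -165.4064 − 139.6503 = -305.0567°; wrapped into (−180°, 180°]: 54.9433°.
Δφ = 64.5011 − 35.6762 = 28.8249°.
a = sin²(Δφ/2) + cos φ₁ · cos φ₂ · sin²(Δλ/2) = 0.136370.
c = 2·atan2(√a, √(1−a)) = 0.75648 rad → d = 6371·c ≈ 4819.50 km ≈ 2602.32 nmi.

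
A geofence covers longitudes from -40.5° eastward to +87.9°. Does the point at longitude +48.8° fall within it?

Yes

Band width going east from -40.5° to +87.9°: ((87.9 − -40.5) mod 360) = 128.4°.
Offset of +48.8° east of the west edge: ((48.8 − -40.5) mod 360) = 89.3°.
89.3° ≤ 128.4° ⇒ inside.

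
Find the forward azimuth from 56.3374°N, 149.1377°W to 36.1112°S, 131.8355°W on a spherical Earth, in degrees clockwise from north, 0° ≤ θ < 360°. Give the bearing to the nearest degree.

166°

Δλ = -131.8355 − -149.1377 = 17.3022°.
θ = atan2( sin Δλ · cos φ₂ , cos φ₁ · sin φ₂ − sin φ₁ · cos φ₂ · cos Δλ )
  = atan2(0.24027, -0.96866) = 166.069° → normalised to [0°, 360°): 166.069°.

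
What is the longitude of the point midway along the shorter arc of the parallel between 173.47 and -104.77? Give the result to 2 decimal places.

Signed shortest Δλ from +173.47° to -104.77° is +81.76°.
Midpoint longitude = +173.47° + (+81.76°)/2 = +173.47° + 40.88° = +214.35°.
Normalise into (−180°, 180°]: -145.65°.
(The naïve average (+173.47 + -104.77)/2 = 34.35° is on the wrong side of the globe.)

-145.65°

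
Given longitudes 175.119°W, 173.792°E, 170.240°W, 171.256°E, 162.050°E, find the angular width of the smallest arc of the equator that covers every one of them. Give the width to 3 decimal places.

27.710°

Sort the longitudes: -175.119°, -170.240°, +162.050°, +171.256°, +173.792°.
Eastward gaps between consecutive values (wrapping around): 4.879°, 332.290°, 9.206°, 2.536°, 11.089°.
Largest gap = 332.290° ⇒ minimal covering band is its complement: 360° − 332.290° = 27.710°.
Band runs from +162.050° eastward to -170.240°, crossing the antimeridian.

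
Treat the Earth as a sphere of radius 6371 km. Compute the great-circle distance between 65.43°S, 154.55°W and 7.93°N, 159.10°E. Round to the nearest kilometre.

8992 km

Δλ = 159.10 − -154.55 = 313.65°; wrapped into (−180°, 180°]: -46.35°.
Δφ = 7.93 − -65.43 = 73.36°.
a = sin²(Δφ/2) + cos φ₁ · cos φ₂ · sin²(Δλ/2) = 0.420603.
c = 2·atan2(√a, √(1−a)) = 1.41133 rad → d = 6371·c ≈ 8991.57 km.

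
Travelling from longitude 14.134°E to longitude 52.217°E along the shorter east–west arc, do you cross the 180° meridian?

No

Signed shortest Δλ = ((52.217 − 14.134 + 180) mod 360) − 180 = 38.083°.
Going east by 38.083° from +14.134° reaches +52.217° without touching 180°.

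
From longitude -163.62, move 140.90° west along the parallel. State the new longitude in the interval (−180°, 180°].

Start at -163.62°; shift −140.90° → -304.52°.
-304.52° lies outside (−180°, 180°]; add 360° → +55.48°.

+55.48°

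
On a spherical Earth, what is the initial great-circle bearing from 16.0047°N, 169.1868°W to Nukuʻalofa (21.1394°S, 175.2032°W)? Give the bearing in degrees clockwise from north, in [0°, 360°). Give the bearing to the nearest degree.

189°

Δλ = -175.2032 − -169.1868 = -6.0164°.
θ = atan2( sin Δλ · cos φ₂ , cos φ₁ · sin φ₂ − sin φ₁ · cos φ₂ · cos Δλ )
  = atan2(-0.09776, -0.60241) = -170.782° → normalised to [0°, 360°): 189.218°.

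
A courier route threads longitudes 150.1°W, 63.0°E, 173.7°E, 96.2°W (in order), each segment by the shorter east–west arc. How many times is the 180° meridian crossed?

2

Leg 1: -150.1° → +63.0°, shortest Δλ = -146.9° (west) — crosses 180°.
Leg 2: +63.0° → +173.7°, shortest Δλ = 110.7° (east) — does not cross 180°.
Leg 3: +173.7° → -96.2°, shortest Δλ = 90.1° (east) — crosses 180°.
Total crossings: 2.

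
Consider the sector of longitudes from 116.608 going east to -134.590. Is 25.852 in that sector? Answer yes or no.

Band width going east from +116.608° to -134.590°: ((-134.590 − 116.608) mod 360) = 108.802°.
Offset of +25.852° east of the west edge: ((25.852 − 116.608) mod 360) = 269.244°.
269.244° > 108.802° ⇒ outside.

No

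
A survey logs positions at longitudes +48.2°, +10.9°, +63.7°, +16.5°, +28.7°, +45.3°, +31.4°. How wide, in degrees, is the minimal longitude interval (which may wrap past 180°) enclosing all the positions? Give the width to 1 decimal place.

Sort the longitudes: +10.9°, +16.5°, +28.7°, +31.4°, +45.3°, +48.2°, +63.7°.
Eastward gaps between consecutive values (wrapping around): 5.6°, 12.2°, 2.7°, 13.9°, 2.9°, 15.5°, 307.2°.
Largest gap = 307.2° ⇒ minimal covering band is its complement: 360° − 307.2° = 52.8°.
Band runs from +10.9° eastward to +63.7°.

52.8°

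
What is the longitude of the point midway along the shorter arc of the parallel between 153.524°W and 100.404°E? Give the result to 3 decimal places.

153.440°E

Signed shortest Δλ from -153.524° to +100.404° is -106.072°.
Midpoint longitude = -153.524° + (-106.072°)/2 = -153.524° − 53.036° = -206.560°.
Normalise into (−180°, 180°]: +153.440°.
(The naïve average (-153.524 + +100.404)/2 = -26.56° is on the wrong side of the globe.)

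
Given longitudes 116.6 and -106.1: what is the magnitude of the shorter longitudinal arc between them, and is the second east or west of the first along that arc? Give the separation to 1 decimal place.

137.3° east

Raw difference: -106.1 − 116.6 = -222.7°.
Normalise into (−180°, 180°]: -222.7° + 360° = 137.3°.
Positive ⇒ the second point lies to the east; separation 137.3°.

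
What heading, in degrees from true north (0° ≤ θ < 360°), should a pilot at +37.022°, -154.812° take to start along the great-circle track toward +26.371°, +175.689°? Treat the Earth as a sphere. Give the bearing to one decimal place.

255.4°

Δλ = 175.689 − -154.812 = 330.501°; wrapped into (−180°, 180°]: -29.499°.
θ = atan2( sin Δλ · cos φ₂ , cos φ₁ · sin φ₂ − sin φ₁ · cos φ₂ · cos Δλ )
  = atan2(-0.44117, -0.11489) = -104.597° → normalised to [0°, 360°): 255.403°.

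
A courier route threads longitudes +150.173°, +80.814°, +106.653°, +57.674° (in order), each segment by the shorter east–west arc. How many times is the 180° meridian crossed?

0

Leg 1: +150.173° → +80.814°, shortest Δλ = -69.359° (west) — does not cross 180°.
Leg 2: +80.814° → +106.653°, shortest Δλ = 25.839° (east) — does not cross 180°.
Leg 3: +106.653° → +57.674°, shortest Δλ = -48.979° (west) — does not cross 180°.
Total crossings: 0.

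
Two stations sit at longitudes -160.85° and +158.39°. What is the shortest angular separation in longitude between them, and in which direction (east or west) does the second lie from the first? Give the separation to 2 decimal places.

40.76° west

Raw difference: 158.39 − -160.85 = 319.24°.
Normalise into (−180°, 180°]: 319.24° − 360° = -40.76°.
Negative ⇒ the second point lies to the west; separation 40.76°.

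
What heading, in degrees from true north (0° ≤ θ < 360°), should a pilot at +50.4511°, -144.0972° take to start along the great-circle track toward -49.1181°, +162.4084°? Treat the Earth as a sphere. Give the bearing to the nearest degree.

Δλ = 162.4084 − -144.0972 = 306.5056°; wrapped into (−180°, 180°]: -53.4944°.
θ = atan2( sin Δλ · cos φ₂ , cos φ₁ · sin φ₂ − sin φ₁ · cos φ₂ · cos Δλ )
  = atan2(-0.52609, -0.78164) = -146.057° → normalised to [0°, 360°): 213.943°.

214°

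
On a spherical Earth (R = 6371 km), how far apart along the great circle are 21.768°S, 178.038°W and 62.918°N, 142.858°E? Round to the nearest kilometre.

10021 km

Δλ = 142.858 − -178.038 = 320.896°; wrapped into (−180°, 180°]: -39.104°.
Δφ = 62.918 − -21.768 = 84.686°.
a = sin²(Δφ/2) + cos φ₁ · cos φ₂ · sin²(Δλ/2) = 0.501046.
c = 2·atan2(√a, √(1−a)) = 1.57289 rad → d = 6371·c ≈ 10020.88 km.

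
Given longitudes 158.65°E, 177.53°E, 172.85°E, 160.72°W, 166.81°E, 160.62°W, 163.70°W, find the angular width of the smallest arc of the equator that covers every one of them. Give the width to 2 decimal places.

40.73°

Sort the longitudes: -163.70°, -160.72°, -160.62°, +158.65°, +166.81°, +172.85°, +177.53°.
Eastward gaps between consecutive values (wrapping around): 2.98°, 0.10°, 319.27°, 8.16°, 6.04°, 4.68°, 18.77°.
Largest gap = 319.27° ⇒ minimal covering band is its complement: 360° − 319.27° = 40.73°.
Band runs from +158.65° eastward to -160.62°, crossing the antimeridian.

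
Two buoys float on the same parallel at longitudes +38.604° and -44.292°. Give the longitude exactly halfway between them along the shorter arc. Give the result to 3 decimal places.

-2.844°

Signed shortest Δλ from +38.604° to -44.292° is -82.896°.
Midpoint longitude = +38.604° + (-82.896°)/2 = +38.604° − 41.448° = -2.844°.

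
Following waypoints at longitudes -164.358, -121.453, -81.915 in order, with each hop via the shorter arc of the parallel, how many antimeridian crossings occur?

0

Leg 1: -164.358° → -121.453°, shortest Δλ = 42.905° (east) — does not cross 180°.
Leg 2: -121.453° → -81.915°, shortest Δλ = 39.538° (east) — does not cross 180°.
Total crossings: 0.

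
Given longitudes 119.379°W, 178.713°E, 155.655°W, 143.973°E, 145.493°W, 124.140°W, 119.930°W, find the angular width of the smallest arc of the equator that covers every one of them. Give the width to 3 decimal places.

Sort the longitudes: -155.655°, -145.493°, -124.140°, -119.930°, -119.379°, +143.973°, +178.713°.
Eastward gaps between consecutive values (wrapping around): 10.162°, 21.353°, 4.210°, 0.551°, 263.352°, 34.740°, 25.632°.
Largest gap = 263.352° ⇒ minimal covering band is its complement: 360° − 263.352° = 96.648°.
Band runs from +143.973° eastward to -119.379°, crossing the antimeridian.

96.648°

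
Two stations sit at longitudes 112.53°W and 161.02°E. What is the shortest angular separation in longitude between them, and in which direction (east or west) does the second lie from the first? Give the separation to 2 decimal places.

86.45° west

Raw difference: 161.02 − -112.53 = 273.55°.
Normalise into (−180°, 180°]: 273.55° − 360° = -86.45°.
Negative ⇒ the second point lies to the west; separation 86.45°.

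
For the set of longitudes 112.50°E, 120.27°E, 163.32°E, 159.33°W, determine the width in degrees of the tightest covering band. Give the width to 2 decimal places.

88.17°

Sort the longitudes: -159.33°, +112.50°, +120.27°, +163.32°.
Eastward gaps between consecutive values (wrapping around): 271.83°, 7.77°, 43.05°, 37.35°.
Largest gap = 271.83° ⇒ minimal covering band is its complement: 360° − 271.83° = 88.17°.
Band runs from +112.50° eastward to -159.33°, crossing the antimeridian.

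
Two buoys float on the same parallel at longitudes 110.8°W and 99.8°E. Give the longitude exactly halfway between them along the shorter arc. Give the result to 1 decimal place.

174.5°E

Signed shortest Δλ from -110.8° to +99.8° is -149.4°.
Midpoint longitude = -110.8° + (-149.4°)/2 = -110.8° − 74.7° = -185.5°.
Normalise into (−180°, 180°]: +174.5°.
(The naïve average (-110.8 + +99.8)/2 = -5.5° is on the wrong side of the globe.)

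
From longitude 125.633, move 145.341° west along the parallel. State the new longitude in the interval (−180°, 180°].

-19.708°

Start at +125.633°; shift −145.341° → -19.708°.
-19.708° already lies in (−180°, 180°].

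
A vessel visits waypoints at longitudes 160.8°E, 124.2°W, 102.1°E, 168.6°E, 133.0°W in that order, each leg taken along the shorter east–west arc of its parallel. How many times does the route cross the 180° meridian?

3

Leg 1: +160.8° → -124.2°, shortest Δλ = 75.0° (east) — crosses 180°.
Leg 2: -124.2° → +102.1°, shortest Δλ = -133.7° (west) — crosses 180°.
Leg 3: +102.1° → +168.6°, shortest Δλ = 66.5° (east) — does not cross 180°.
Leg 4: +168.6° → -133.0°, shortest Δλ = 58.4° (east) — crosses 180°.
Total crossings: 3.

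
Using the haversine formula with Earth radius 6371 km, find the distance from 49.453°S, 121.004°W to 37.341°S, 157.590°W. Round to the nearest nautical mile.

Δλ = -157.590 − -121.004 = -36.586°.
Δφ = -37.341 − -49.453 = 12.112°.
a = sin²(Δφ/2) + cos φ₁ · cos φ₂ · sin²(Δλ/2) = 0.062048.
c = 2·atan2(√a, √(1−a)) = 0.50349 rad → d = 6371·c ≈ 3207.73 km ≈ 1732.04 nmi.

1732 nmi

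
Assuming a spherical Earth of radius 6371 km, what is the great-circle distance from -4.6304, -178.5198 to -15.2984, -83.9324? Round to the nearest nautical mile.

Δλ = -83.9324 − -178.5198 = 94.5874°.
Δφ = -15.2984 − -4.6304 = -10.6680°.
a = sin²(Δφ/2) + cos φ₁ · cos φ₂ · sin²(Δλ/2) = 0.527797.
c = 2·atan2(√a, √(1−a)) = 1.62642 rad → d = 6371·c ≈ 10361.92 km ≈ 5594.99 nmi.

5595 nmi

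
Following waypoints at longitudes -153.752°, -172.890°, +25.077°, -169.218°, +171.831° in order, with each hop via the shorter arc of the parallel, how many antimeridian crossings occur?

3

Leg 1: -153.752° → -172.890°, shortest Δλ = -19.138° (west) — does not cross 180°.
Leg 2: -172.890° → +25.077°, shortest Δλ = -162.033° (west) — crosses 180°.
Leg 3: +25.077° → -169.218°, shortest Δλ = 165.705° (east) — crosses 180°.
Leg 4: -169.218° → +171.831°, shortest Δλ = -18.951° (west) — crosses 180°.
Total crossings: 3.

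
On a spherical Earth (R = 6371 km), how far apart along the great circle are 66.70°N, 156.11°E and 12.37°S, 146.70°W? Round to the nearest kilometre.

9927 km

Δλ = -146.70 − 156.11 = -302.81°; wrapped into (−180°, 180°]: 57.19°.
Δφ = -12.37 − 66.70 = -79.07°.
a = sin²(Δφ/2) + cos φ₁ · cos φ₂ · sin²(Δλ/2) = 0.493700.
c = 2·atan2(√a, √(1−a)) = 1.55820 rad → d = 6371·c ≈ 9927.27 km.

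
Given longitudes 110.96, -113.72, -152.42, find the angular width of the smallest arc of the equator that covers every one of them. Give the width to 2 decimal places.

Sort the longitudes: -152.42°, -113.72°, +110.96°.
Eastward gaps between consecutive values (wrapping around): 38.70°, 224.68°, 96.62°.
Largest gap = 224.68° ⇒ minimal covering band is its complement: 360° − 224.68° = 135.32°.
Band runs from +110.96° eastward to -113.72°, crossing the antimeridian.

135.32°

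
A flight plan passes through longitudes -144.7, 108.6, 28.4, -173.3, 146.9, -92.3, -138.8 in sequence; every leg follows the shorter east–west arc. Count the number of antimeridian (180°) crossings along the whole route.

Leg 1: -144.7° → +108.6°, shortest Δλ = -106.7° (west) — crosses 180°.
Leg 2: +108.6° → +28.4°, shortest Δλ = -80.2° (west) — does not cross 180°.
Leg 3: +28.4° → -173.3°, shortest Δλ = 158.3° (east) — crosses 180°.
Leg 4: -173.3° → +146.9°, shortest Δλ = -39.8° (west) — crosses 180°.
Leg 5: +146.9° → -92.3°, shortest Δλ = 120.8° (east) — crosses 180°.
Leg 6: -92.3° → -138.8°, shortest Δλ = -46.5° (west) — does not cross 180°.
Total crossings: 4.

4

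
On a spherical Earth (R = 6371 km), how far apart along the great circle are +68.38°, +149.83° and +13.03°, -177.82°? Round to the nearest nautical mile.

Δλ = -177.82 − 149.83 = -327.65°; wrapped into (−180°, 180°]: 32.35°.
Δφ = 13.03 − 68.38 = -55.35°.
a = sin²(Δφ/2) + cos φ₁ · cos φ₂ · sin²(Δλ/2) = 0.243575.
c = 2·atan2(√a, √(1−a)) = 1.03230 rad → d = 6371·c ≈ 6576.76 km ≈ 3551.16 nmi.

3551 nmi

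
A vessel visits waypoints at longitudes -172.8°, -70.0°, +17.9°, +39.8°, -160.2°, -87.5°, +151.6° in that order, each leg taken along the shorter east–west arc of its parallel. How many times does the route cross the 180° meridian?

2

Leg 1: -172.8° → -70.0°, shortest Δλ = 102.8° (east) — does not cross 180°.
Leg 2: -70.0° → +17.9°, shortest Δλ = 87.9° (east) — does not cross 180°.
Leg 3: +17.9° → +39.8°, shortest Δλ = 21.9° (east) — does not cross 180°.
Leg 4: +39.8° → -160.2°, shortest Δλ = 160.0° (east) — crosses 180°.
Leg 5: -160.2° → -87.5°, shortest Δλ = 72.7° (east) — does not cross 180°.
Leg 6: -87.5° → +151.6°, shortest Δλ = -120.9° (west) — crosses 180°.
Total crossings: 2.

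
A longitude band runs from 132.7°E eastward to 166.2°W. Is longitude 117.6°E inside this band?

Band width going east from +132.7° to -166.2°: ((-166.2 − 132.7) mod 360) = 61.1°.
Offset of +117.6° east of the west edge: ((117.6 − 132.7) mod 360) = 344.9°.
344.9° > 61.1° ⇒ outside.

No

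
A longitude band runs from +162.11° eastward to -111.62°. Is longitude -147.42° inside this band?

Band width going east from +162.11° to -111.62°: ((-111.62 − 162.11) mod 360) = 86.27°.
Offset of -147.42° east of the west edge: ((-147.42 − 162.11) mod 360) = 50.47°.
50.47° ≤ 86.27° ⇒ inside.

Yes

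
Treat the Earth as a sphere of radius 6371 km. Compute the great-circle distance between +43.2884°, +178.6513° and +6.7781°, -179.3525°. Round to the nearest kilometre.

Δλ = -179.3525 − 178.6513 = -358.0038°; wrapped into (−180°, 180°]: 1.9962°.
Δφ = 6.7781 − 43.2884 = -36.5103°.
a = sin²(Δφ/2) + cos φ₁ · cos φ₂ · sin²(Δλ/2) = 0.098344.
c = 2·atan2(√a, √(1−a)) = 0.63796 rad → d = 6371·c ≈ 4064.45 km.

4064 km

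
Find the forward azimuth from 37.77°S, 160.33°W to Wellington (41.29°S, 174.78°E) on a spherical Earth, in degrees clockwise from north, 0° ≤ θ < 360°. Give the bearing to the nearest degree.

Δλ = 174.78 − -160.33 = 335.11°; wrapped into (−180°, 180°]: -24.89°.
θ = atan2( sin Δλ · cos φ₂ , cos φ₁ · sin φ₂ − sin φ₁ · cos φ₂ · cos Δλ )
  = atan2(-0.31624, -0.10414) = -108.228° → normalised to [0°, 360°): 251.772°.

252°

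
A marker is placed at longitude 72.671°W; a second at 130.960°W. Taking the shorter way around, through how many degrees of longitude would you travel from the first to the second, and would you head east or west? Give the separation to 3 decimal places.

58.289° west

Raw difference: -130.960 − -72.671 = -58.289°.
Normalise into (−180°, 180°]: -58.289° stays -58.289°.
Negative ⇒ the second point lies to the west; separation 58.289°.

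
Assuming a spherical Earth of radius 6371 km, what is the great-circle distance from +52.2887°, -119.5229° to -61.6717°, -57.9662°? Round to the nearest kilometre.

Δλ = -57.9662 − -119.5229 = 61.5567°.
Δφ = -61.6717 − 52.2887 = -113.9604°.
a = sin²(Δφ/2) + cos φ₁ · cos φ₂ · sin²(Δλ/2) = 0.779058.
c = 2·atan2(√a, √(1−a)) = 2.16291 rad → d = 6371·c ≈ 13779.90 km.

13780 km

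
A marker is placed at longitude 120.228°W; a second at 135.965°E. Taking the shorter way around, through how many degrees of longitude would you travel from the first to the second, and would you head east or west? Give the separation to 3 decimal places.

103.807° west

Raw difference: 135.965 − -120.228 = 256.193°.
Normalise into (−180°, 180°]: 256.193° − 360° = -103.807°.
Negative ⇒ the second point lies to the west; separation 103.807°.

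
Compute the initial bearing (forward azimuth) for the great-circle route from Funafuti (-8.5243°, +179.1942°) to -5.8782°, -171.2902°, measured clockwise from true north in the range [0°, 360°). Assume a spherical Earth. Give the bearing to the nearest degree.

75°

Δλ = -171.2902 − 179.1942 = -350.4844°; wrapped into (−180°, 180°]: 9.5156°.
θ = atan2( sin Δλ · cos φ₂ , cos φ₁ · sin φ₂ − sin φ₁ · cos φ₂ · cos Δλ )
  = atan2(0.16445, 0.04414) = 74.976° → normalised to [0°, 360°): 74.976°.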